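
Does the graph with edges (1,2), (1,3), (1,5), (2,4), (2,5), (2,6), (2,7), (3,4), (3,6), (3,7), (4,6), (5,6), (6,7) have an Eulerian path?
No (6 vertices have odd degree: {1, 2, 4, 5, 6, 7}; Eulerian path requires 0 or 2)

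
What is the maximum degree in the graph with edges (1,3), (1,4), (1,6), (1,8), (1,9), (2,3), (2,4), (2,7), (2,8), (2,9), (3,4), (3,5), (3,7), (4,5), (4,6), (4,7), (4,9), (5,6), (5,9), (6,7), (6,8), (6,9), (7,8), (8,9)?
7 (attained at vertex 4)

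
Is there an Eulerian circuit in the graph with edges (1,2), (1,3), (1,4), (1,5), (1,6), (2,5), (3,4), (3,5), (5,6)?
No (2 vertices have odd degree: {1, 3}; Eulerian circuit requires 0)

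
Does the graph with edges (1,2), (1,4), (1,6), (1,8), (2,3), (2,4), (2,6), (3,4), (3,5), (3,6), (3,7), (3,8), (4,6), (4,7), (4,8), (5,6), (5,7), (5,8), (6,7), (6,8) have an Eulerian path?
Yes (the graph is connected and exactly 2 vertices have odd degree: {6, 8}; any Eulerian path must start and end at those)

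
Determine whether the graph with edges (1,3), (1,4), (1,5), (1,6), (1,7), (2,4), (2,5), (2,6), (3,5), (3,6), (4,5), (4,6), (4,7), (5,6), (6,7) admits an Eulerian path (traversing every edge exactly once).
No (6 vertices have odd degree: {1, 2, 3, 4, 5, 7}; Eulerian path requires 0 or 2)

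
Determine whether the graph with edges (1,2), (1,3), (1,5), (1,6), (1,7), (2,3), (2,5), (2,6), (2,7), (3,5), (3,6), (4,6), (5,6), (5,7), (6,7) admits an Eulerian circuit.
No (4 vertices have odd degree: {1, 2, 4, 5}; Eulerian circuit requires 0)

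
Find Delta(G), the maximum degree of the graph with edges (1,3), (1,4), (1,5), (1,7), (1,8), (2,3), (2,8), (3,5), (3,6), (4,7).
5 (attained at vertex 1)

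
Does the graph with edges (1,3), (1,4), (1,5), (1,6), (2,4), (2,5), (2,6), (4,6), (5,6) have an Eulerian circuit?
No (4 vertices have odd degree: {2, 3, 4, 5}; Eulerian circuit requires 0)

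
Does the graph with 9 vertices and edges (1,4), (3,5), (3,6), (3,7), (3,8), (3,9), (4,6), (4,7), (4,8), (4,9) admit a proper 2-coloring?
Yes. Partition: {1, 2, 5, 6, 7, 8, 9}, {3, 4}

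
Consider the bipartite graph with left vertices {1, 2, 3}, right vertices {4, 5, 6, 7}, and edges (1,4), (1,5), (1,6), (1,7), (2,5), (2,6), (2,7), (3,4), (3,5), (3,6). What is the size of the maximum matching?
3 (matching: (1,7), (2,6), (3,5); upper bound min(|L|,|R|) = min(3,4) = 3)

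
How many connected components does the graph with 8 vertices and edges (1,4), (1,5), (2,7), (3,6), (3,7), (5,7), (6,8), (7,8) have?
1 (components: {1, 2, 3, 4, 5, 6, 7, 8})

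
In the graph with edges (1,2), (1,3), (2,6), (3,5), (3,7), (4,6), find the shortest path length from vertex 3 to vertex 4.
4 (path: 3 -> 1 -> 2 -> 6 -> 4, 4 edges)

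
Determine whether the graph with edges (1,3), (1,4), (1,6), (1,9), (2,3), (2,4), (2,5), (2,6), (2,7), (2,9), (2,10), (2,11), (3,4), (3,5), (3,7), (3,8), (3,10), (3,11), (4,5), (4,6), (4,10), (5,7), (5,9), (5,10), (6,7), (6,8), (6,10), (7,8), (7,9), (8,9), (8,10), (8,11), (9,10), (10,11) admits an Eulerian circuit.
Yes (the graph is connected and all 11 vertices have even degree)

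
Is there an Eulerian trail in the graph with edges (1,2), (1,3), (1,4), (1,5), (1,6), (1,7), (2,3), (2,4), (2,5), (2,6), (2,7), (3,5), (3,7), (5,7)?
Yes — and in fact it has an Eulerian circuit (the graph is connected and all 7 vertices have even degree)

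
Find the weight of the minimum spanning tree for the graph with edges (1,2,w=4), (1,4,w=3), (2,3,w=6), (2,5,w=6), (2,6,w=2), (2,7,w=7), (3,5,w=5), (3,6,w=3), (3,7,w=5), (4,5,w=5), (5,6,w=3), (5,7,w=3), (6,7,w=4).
18 (MST edges: (1,2,w=4), (1,4,w=3), (2,6,w=2), (3,6,w=3), (5,6,w=3), (5,7,w=3); sum of weights 4 + 3 + 2 + 3 + 3 + 3 = 18)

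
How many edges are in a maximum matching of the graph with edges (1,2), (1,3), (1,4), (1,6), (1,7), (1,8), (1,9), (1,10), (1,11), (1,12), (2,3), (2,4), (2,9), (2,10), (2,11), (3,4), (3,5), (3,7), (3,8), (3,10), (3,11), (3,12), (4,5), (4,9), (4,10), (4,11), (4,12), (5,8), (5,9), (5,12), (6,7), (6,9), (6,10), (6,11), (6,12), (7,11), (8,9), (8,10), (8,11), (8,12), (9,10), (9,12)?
6 (matching: (1,10), (2,11), (3,7), (4,5), (6,12), (8,9); upper bound floor(n/2) = floor(12/2) = 6)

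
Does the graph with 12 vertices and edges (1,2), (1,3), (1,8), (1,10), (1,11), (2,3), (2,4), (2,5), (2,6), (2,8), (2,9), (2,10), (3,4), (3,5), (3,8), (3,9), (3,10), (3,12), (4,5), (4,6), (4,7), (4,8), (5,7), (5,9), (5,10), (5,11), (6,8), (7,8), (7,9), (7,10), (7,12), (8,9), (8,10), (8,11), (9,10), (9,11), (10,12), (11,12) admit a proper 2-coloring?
No (odd cycle of length 3: 3 -> 1 -> 2 -> 3)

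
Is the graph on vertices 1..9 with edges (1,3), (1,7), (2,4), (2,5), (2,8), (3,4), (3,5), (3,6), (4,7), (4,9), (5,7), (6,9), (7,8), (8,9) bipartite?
Yes. Partition: {1, 4, 5, 6, 8}, {2, 3, 7, 9}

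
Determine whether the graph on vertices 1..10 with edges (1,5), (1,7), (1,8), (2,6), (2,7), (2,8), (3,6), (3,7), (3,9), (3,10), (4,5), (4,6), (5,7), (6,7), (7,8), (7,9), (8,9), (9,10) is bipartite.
No (odd cycle of length 3: 7 -> 1 -> 5 -> 7)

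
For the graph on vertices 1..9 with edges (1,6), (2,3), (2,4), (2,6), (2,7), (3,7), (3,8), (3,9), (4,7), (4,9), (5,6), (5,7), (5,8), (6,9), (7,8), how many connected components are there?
1 (components: {1, 2, 3, 4, 5, 6, 7, 8, 9})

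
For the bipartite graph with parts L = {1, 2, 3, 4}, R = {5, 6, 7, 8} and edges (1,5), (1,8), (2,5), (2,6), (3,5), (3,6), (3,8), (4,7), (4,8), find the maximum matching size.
4 (matching: (1,8), (2,6), (3,5), (4,7); upper bound min(|L|,|R|) = min(4,4) = 4)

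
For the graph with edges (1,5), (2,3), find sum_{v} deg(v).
4 (handshake: sum of degrees = 2|E| = 2 x 2 = 4)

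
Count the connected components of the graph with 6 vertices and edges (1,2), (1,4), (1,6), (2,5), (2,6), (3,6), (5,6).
1 (components: {1, 2, 3, 4, 5, 6})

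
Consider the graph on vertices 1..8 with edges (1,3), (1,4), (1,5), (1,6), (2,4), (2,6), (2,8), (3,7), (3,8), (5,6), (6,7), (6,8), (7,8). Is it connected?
Yes (BFS from 1 visits [1, 3, 4, 5, 6, 7, 8, 2] — all 8 vertices reached)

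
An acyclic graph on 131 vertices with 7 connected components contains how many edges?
124 (Each of the 7 component trees on V_i vertices has V_i - 1 edges; summing gives V - C = 131 - 7 = 124)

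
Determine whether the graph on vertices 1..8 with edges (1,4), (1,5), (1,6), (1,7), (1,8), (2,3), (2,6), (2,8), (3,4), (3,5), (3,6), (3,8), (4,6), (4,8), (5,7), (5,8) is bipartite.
No (odd cycle of length 3: 6 -> 1 -> 4 -> 6)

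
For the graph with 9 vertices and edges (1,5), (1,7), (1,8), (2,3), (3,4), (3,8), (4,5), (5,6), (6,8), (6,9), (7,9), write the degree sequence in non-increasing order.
[3, 3, 3, 3, 3, 2, 2, 2, 1] (degrees: deg(1)=3, deg(2)=1, deg(3)=3, deg(4)=2, deg(5)=3, deg(6)=3, deg(7)=2, deg(8)=3, deg(9)=2)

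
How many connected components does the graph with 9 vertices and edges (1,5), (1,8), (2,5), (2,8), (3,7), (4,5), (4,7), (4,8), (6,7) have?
2 (components: {1, 2, 3, 4, 5, 6, 7, 8}, {9})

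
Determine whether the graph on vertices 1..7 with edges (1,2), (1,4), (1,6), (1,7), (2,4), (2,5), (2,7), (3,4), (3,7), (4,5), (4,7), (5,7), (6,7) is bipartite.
No (odd cycle of length 3: 7 -> 1 -> 4 -> 7)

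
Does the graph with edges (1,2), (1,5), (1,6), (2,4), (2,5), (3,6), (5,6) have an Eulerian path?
No (6 vertices have odd degree: {1, 2, 3, 4, 5, 6}; Eulerian path requires 0 or 2)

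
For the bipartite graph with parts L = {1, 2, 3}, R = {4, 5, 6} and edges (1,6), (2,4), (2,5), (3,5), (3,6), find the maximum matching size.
3 (matching: (1,6), (2,4), (3,5); upper bound min(|L|,|R|) = min(3,3) = 3)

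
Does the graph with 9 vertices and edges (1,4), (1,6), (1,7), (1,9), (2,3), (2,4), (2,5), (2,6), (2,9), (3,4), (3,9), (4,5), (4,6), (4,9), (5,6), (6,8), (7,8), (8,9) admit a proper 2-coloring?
No (odd cycle of length 3: 4 -> 1 -> 6 -> 4)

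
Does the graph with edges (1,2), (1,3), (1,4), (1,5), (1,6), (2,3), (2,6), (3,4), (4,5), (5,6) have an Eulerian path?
No (6 vertices have odd degree: {1, 2, 3, 4, 5, 6}; Eulerian path requires 0 or 2)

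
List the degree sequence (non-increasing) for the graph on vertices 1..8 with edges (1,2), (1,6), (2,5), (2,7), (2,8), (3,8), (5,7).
[4, 2, 2, 2, 2, 1, 1, 0] (degrees: deg(1)=2, deg(2)=4, deg(3)=1, deg(4)=0, deg(5)=2, deg(6)=1, deg(7)=2, deg(8)=2)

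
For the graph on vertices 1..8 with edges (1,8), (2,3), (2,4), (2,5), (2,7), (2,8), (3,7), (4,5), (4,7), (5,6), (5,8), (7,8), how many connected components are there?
1 (components: {1, 2, 3, 4, 5, 6, 7, 8})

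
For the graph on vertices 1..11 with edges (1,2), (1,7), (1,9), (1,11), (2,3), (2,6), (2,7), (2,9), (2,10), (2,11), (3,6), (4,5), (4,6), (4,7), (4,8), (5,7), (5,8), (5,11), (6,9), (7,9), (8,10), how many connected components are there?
1 (components: {1, 2, 3, 4, 5, 6, 7, 8, 9, 10, 11})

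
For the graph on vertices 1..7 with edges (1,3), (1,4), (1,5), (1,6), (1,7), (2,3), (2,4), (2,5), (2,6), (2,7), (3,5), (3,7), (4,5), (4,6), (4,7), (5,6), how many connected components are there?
1 (components: {1, 2, 3, 4, 5, 6, 7})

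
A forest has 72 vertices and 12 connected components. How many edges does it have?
60 (Each of the 12 component trees on V_i vertices has V_i - 1 edges; summing gives V - C = 72 - 12 = 60)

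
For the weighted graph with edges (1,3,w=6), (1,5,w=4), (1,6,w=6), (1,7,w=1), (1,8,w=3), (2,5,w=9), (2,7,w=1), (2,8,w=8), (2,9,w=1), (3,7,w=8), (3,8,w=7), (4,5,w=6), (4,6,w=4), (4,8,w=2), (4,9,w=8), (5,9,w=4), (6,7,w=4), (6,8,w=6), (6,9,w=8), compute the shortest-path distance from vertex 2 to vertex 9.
1 (path: 2 -> 9; weights 1 = 1)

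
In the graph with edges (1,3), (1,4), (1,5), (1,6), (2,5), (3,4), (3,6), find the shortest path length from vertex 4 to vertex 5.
2 (path: 4 -> 1 -> 5, 2 edges)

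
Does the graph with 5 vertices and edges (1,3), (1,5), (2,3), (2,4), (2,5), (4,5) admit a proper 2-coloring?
No (odd cycle of length 3: 2 -> 5 -> 4 -> 2)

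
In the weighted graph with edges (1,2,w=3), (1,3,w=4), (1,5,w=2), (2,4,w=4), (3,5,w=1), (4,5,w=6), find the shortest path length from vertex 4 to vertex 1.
7 (path: 4 -> 2 -> 1; weights 4 + 3 = 7)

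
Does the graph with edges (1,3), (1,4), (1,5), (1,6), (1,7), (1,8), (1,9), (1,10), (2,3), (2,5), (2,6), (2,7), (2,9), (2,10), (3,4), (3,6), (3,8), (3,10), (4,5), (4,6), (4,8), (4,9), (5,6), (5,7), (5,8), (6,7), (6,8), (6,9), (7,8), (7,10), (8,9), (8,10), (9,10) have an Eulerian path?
Yes — and in fact it has an Eulerian circuit (the graph is connected and all 10 vertices have even degree)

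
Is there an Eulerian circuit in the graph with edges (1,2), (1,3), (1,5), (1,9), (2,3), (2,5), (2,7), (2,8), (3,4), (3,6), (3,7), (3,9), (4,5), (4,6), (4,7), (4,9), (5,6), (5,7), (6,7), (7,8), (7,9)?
No (4 vertices have odd degree: {2, 4, 5, 7}; Eulerian circuit requires 0)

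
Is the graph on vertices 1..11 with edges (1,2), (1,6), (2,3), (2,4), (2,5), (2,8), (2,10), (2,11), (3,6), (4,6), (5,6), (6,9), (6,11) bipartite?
Yes. Partition: {1, 3, 4, 5, 7, 8, 9, 10, 11}, {2, 6}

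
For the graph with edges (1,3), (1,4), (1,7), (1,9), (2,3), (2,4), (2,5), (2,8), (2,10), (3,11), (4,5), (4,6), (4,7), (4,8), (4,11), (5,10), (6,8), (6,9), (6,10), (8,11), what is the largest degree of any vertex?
7 (attained at vertex 4)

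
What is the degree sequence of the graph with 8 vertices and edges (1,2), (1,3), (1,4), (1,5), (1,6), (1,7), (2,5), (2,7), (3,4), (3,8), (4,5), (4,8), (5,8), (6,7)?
[6, 4, 4, 3, 3, 3, 3, 2] (degrees: deg(1)=6, deg(2)=3, deg(3)=3, deg(4)=4, deg(5)=4, deg(6)=2, deg(7)=3, deg(8)=3)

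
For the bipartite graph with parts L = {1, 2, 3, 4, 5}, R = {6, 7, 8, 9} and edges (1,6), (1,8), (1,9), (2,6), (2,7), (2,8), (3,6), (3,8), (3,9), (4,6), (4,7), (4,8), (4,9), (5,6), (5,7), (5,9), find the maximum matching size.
4 (matching: (1,9), (2,8), (3,6), (4,7); upper bound min(|L|,|R|) = min(5,4) = 4)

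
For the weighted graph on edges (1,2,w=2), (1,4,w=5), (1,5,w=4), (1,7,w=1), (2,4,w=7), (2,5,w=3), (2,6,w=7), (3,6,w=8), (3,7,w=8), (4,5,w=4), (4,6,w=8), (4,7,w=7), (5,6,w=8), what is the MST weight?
25 (MST edges: (1,2,w=2), (1,7,w=1), (2,5,w=3), (2,6,w=7), (3,7,w=8), (4,5,w=4); sum of weights 2 + 1 + 3 + 7 + 8 + 4 = 25)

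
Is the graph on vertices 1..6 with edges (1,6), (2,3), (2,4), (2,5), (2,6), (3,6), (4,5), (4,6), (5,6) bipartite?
No (odd cycle of length 3: 5 -> 6 -> 4 -> 5)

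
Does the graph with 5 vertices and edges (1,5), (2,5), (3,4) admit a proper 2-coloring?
Yes. Partition: {1, 2, 3}, {4, 5}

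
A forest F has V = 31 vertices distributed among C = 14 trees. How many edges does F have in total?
17 (Each of the 14 component trees on V_i vertices has V_i - 1 edges; summing gives V - C = 31 - 14 = 17)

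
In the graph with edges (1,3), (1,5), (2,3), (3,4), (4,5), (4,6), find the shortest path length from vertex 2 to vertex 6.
3 (path: 2 -> 3 -> 4 -> 6, 3 edges)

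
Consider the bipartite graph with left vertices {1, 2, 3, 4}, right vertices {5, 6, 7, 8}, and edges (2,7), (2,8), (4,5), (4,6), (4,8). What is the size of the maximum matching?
2 (matching: (2,7), (4,8); upper bound min(|L|,|R|) = min(4,4) = 4)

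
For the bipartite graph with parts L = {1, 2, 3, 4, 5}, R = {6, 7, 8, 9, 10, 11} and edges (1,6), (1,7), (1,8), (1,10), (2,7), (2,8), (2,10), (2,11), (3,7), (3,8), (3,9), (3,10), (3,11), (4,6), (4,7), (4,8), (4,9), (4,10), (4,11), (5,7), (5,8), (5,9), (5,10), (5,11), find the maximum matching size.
5 (matching: (1,10), (2,11), (3,9), (4,8), (5,7); upper bound min(|L|,|R|) = min(5,6) = 5)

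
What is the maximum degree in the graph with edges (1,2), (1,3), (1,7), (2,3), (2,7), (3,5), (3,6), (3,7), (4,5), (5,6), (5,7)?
5 (attained at vertex 3)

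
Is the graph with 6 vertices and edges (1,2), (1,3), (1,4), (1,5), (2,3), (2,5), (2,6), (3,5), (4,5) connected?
Yes (BFS from 1 visits [1, 2, 3, 4, 5, 6] — all 6 vertices reached)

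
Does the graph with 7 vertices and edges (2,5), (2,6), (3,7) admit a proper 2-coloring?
Yes. Partition: {1, 2, 3, 4}, {5, 6, 7}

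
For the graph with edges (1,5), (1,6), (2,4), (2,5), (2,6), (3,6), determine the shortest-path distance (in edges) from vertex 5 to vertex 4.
2 (path: 5 -> 2 -> 4, 2 edges)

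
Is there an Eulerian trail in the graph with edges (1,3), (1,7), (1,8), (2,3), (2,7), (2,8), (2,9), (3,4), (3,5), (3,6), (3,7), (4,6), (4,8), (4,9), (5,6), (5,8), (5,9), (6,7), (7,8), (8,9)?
Yes (the graph is connected and exactly 2 vertices have odd degree: {1, 7}; any Eulerian path must start and end at those)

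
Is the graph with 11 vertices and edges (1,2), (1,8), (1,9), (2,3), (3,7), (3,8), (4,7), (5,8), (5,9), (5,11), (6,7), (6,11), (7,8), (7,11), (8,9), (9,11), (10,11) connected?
Yes (BFS from 1 visits [1, 2, 8, 9, 3, 5, 7, 11, 4, 6, 10] — all 11 vertices reached)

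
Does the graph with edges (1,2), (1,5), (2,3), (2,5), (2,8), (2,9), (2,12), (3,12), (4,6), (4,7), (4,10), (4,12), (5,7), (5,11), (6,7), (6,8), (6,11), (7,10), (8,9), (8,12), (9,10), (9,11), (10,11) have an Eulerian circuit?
Yes (the graph is connected and all 12 vertices have even degree)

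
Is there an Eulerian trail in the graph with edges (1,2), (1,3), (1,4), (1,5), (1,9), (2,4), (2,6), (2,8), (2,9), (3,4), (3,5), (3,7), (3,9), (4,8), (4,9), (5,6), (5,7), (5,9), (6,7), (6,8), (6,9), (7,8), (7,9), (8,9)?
No (8 vertices have odd degree: {1, 2, 3, 4, 5, 6, 7, 8}; Eulerian path requires 0 or 2)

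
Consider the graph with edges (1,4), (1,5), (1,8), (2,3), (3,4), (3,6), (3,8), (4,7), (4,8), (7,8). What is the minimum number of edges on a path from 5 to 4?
2 (path: 5 -> 1 -> 4, 2 edges)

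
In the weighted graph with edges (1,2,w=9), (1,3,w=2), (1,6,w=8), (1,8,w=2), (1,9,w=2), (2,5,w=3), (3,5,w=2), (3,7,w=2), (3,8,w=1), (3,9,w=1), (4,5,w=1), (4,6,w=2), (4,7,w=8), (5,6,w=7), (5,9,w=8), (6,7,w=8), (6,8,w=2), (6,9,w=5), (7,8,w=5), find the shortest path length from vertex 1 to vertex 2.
7 (path: 1 -> 3 -> 5 -> 2; weights 2 + 2 + 3 = 7)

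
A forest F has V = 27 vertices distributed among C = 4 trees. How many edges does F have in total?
23 (Each of the 4 component trees on V_i vertices has V_i - 1 edges; summing gives V - C = 27 - 4 = 23)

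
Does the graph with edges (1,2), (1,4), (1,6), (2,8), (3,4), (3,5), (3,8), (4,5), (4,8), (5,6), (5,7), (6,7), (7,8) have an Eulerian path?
No (4 vertices have odd degree: {1, 3, 6, 7}; Eulerian path requires 0 or 2)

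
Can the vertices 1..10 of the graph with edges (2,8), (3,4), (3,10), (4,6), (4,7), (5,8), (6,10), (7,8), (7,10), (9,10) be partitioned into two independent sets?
Yes. Partition: {1, 2, 3, 5, 6, 7, 9}, {4, 8, 10}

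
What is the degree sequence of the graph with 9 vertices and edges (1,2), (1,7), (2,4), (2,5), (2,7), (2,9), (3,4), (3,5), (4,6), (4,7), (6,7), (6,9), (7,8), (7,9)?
[6, 5, 4, 3, 3, 2, 2, 2, 1] (degrees: deg(1)=2, deg(2)=5, deg(3)=2, deg(4)=4, deg(5)=2, deg(6)=3, deg(7)=6, deg(8)=1, deg(9)=3)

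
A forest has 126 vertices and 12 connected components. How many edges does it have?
114 (Each of the 12 component trees on V_i vertices has V_i - 1 edges; summing gives V - C = 126 - 12 = 114)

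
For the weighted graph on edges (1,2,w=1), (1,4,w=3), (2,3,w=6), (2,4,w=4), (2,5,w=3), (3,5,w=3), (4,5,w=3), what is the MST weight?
10 (MST edges: (1,2,w=1), (1,4,w=3), (2,5,w=3), (3,5,w=3); sum of weights 1 + 3 + 3 + 3 = 10)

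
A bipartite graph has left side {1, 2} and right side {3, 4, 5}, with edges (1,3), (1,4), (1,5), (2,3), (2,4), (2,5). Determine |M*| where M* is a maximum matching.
2 (matching: (1,5), (2,4); upper bound min(|L|,|R|) = min(2,3) = 2)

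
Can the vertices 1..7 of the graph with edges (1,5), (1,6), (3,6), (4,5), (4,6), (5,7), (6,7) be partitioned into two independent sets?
Yes. Partition: {1, 2, 3, 4, 7}, {5, 6}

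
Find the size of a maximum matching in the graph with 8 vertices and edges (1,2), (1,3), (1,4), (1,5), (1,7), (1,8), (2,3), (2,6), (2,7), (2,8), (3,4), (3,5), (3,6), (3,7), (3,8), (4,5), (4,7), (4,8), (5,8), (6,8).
4 (matching: (1,5), (2,6), (3,8), (4,7); upper bound floor(n/2) = floor(8/2) = 4)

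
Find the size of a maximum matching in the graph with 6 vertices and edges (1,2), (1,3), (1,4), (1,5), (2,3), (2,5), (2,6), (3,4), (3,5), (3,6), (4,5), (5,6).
3 (matching: (1,2), (3,6), (4,5); upper bound floor(n/2) = floor(6/2) = 3)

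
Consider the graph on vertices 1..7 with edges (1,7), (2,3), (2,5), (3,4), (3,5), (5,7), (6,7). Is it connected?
Yes (BFS from 1 visits [1, 7, 5, 6, 2, 3, 4] — all 7 vertices reached)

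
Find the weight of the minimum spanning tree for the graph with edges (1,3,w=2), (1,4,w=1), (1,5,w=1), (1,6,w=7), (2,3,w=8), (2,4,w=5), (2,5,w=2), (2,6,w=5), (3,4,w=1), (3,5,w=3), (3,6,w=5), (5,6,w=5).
10 (MST edges: (1,4,w=1), (1,5,w=1), (2,5,w=2), (2,6,w=5), (3,4,w=1); sum of weights 1 + 1 + 2 + 5 + 1 = 10)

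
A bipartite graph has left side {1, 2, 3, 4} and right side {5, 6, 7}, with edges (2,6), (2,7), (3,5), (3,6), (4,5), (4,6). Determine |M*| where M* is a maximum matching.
3 (matching: (2,7), (3,6), (4,5); upper bound min(|L|,|R|) = min(4,3) = 3)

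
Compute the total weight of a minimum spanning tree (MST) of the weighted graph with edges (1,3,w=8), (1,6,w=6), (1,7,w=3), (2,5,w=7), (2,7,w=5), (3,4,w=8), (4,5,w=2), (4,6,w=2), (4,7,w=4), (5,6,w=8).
24 (MST edges: (1,3,w=8), (1,7,w=3), (2,7,w=5), (4,5,w=2), (4,6,w=2), (4,7,w=4); sum of weights 8 + 3 + 5 + 2 + 2 + 4 = 24)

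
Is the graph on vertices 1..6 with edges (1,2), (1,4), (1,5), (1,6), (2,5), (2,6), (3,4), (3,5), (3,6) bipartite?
No (odd cycle of length 3: 6 -> 1 -> 2 -> 6)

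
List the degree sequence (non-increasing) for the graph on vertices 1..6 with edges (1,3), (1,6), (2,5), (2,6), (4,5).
[2, 2, 2, 2, 1, 1] (degrees: deg(1)=2, deg(2)=2, deg(3)=1, deg(4)=1, deg(5)=2, deg(6)=2)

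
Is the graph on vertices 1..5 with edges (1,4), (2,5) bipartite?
Yes. Partition: {1, 2, 3}, {4, 5}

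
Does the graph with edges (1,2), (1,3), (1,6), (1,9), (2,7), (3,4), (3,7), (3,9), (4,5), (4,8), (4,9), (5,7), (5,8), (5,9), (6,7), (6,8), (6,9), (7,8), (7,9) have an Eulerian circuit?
Yes (the graph is connected and all 9 vertices have even degree)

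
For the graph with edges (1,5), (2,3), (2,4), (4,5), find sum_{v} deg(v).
8 (handshake: sum of degrees = 2|E| = 2 x 4 = 8)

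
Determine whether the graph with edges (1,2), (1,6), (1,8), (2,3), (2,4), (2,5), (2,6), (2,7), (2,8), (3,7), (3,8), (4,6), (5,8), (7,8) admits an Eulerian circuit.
No (6 vertices have odd degree: {1, 2, 3, 6, 7, 8}; Eulerian circuit requires 0)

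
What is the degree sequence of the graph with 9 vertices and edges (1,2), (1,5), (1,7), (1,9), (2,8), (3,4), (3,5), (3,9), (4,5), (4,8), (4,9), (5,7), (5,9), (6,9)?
[5, 5, 4, 4, 3, 2, 2, 2, 1] (degrees: deg(1)=4, deg(2)=2, deg(3)=3, deg(4)=4, deg(5)=5, deg(6)=1, deg(7)=2, deg(8)=2, deg(9)=5)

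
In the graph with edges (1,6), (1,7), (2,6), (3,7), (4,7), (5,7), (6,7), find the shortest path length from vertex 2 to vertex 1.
2 (path: 2 -> 6 -> 1, 2 edges)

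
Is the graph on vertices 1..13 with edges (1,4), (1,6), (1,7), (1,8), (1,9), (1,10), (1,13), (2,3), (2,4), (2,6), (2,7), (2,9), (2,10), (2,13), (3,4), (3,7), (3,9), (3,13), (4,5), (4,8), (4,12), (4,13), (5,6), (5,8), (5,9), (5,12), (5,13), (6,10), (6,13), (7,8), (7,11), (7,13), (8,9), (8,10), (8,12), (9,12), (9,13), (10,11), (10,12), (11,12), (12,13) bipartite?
No (odd cycle of length 3: 6 -> 1 -> 10 -> 6)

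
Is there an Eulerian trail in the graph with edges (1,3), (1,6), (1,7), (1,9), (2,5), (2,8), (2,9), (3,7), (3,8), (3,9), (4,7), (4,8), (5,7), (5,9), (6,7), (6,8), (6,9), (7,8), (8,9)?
Yes (the graph is connected and exactly 2 vertices have odd degree: {2, 5}; any Eulerian path must start and end at those)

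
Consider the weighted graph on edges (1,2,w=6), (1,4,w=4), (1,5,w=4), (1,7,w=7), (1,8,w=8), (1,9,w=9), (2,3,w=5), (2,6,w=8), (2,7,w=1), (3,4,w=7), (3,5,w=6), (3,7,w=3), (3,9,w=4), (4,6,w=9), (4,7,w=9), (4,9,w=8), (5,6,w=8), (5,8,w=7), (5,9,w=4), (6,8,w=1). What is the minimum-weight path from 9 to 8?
11 (path: 9 -> 5 -> 8; weights 4 + 7 = 11)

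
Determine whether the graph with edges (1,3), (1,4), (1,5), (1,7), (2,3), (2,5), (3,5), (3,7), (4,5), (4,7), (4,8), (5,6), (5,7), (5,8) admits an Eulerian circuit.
No (2 vertices have odd degree: {5, 6}; Eulerian circuit requires 0)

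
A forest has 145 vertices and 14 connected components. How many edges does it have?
131 (Each of the 14 component trees on V_i vertices has V_i - 1 edges; summing gives V - C = 145 - 14 = 131)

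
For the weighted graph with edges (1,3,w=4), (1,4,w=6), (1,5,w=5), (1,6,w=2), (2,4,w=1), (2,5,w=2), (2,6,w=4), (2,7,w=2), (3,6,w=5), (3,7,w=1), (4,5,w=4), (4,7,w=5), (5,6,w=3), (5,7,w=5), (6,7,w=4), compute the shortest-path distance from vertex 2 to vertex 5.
2 (path: 2 -> 5; weights 2 = 2)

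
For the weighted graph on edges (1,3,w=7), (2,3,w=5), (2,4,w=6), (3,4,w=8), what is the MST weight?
18 (MST edges: (1,3,w=7), (2,3,w=5), (2,4,w=6); sum of weights 7 + 5 + 6 = 18)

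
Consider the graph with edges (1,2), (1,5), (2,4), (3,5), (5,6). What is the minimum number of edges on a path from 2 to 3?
3 (path: 2 -> 1 -> 5 -> 3, 3 edges)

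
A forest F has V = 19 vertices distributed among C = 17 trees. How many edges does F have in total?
2 (Each of the 17 component trees on V_i vertices has V_i - 1 edges; summing gives V - C = 19 - 17 = 2)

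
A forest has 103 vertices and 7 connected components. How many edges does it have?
96 (Each of the 7 component trees on V_i vertices has V_i - 1 edges; summing gives V - C = 103 - 7 = 96)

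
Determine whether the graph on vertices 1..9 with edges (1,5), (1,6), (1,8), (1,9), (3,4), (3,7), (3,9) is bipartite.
Yes. Partition: {1, 2, 3}, {4, 5, 6, 7, 8, 9}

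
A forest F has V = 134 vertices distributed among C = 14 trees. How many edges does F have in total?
120 (Each of the 14 component trees on V_i vertices has V_i - 1 edges; summing gives V - C = 134 - 14 = 120)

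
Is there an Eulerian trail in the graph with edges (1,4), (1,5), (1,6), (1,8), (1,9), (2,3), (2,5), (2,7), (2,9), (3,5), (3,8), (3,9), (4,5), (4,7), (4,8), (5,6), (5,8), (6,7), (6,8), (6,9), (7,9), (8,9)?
Yes (the graph is connected and exactly 2 vertices have odd degree: {1, 6}; any Eulerian path must start and end at those)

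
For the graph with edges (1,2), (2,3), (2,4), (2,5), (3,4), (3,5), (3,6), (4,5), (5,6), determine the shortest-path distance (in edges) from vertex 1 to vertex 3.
2 (path: 1 -> 2 -> 3, 2 edges)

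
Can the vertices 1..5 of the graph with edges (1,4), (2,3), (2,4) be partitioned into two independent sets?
Yes. Partition: {1, 2, 5}, {3, 4}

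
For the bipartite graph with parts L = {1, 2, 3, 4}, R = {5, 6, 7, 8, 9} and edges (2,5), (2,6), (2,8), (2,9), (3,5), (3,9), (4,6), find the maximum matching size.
3 (matching: (2,8), (3,9), (4,6); upper bound min(|L|,|R|) = min(4,5) = 4)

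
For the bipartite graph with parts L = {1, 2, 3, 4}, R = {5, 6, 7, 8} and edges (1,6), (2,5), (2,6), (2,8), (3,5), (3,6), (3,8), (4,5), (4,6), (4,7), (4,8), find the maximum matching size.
4 (matching: (1,6), (2,8), (3,5), (4,7); upper bound min(|L|,|R|) = min(4,4) = 4)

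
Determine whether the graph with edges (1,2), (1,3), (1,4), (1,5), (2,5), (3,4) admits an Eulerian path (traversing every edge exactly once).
Yes — and in fact it has an Eulerian circuit (the graph is connected and all 5 vertices have even degree)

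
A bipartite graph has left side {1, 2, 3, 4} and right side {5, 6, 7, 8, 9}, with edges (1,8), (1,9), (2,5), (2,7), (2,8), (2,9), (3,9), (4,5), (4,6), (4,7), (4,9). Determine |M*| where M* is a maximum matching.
4 (matching: (1,8), (2,7), (3,9), (4,6); upper bound min(|L|,|R|) = min(4,5) = 4)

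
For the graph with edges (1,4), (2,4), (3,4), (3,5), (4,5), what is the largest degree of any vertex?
4 (attained at vertex 4)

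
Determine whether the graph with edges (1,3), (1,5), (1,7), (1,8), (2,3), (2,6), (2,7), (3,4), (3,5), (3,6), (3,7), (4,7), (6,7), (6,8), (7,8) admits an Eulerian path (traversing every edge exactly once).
Yes (the graph is connected and exactly 2 vertices have odd degree: {2, 8}; any Eulerian path must start and end at those)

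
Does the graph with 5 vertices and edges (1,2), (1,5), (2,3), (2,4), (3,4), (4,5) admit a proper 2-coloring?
No (odd cycle of length 5: 4 -> 5 -> 1 -> 2 -> 3 -> 4)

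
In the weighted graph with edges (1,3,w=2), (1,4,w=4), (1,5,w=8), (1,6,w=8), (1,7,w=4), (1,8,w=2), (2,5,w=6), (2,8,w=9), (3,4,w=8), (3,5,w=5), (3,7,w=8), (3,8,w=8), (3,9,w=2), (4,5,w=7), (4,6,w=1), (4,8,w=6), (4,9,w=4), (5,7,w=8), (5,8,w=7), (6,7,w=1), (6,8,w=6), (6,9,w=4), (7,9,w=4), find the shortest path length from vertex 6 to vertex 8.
6 (path: 6 -> 8; weights 6 = 6)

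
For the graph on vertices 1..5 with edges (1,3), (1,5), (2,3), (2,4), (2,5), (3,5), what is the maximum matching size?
2 (matching: (2,4), (3,5); upper bound floor(n/2) = floor(5/2) = 2)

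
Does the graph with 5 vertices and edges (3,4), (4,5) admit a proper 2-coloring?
Yes. Partition: {1, 2, 3, 5}, {4}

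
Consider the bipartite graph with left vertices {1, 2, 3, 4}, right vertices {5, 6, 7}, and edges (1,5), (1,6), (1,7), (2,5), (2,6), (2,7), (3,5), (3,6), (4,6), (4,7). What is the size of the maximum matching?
3 (matching: (1,7), (2,6), (3,5); upper bound min(|L|,|R|) = min(4,3) = 3)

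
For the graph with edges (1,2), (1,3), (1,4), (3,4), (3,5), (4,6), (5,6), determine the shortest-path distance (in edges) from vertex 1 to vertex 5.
2 (path: 1 -> 3 -> 5, 2 edges)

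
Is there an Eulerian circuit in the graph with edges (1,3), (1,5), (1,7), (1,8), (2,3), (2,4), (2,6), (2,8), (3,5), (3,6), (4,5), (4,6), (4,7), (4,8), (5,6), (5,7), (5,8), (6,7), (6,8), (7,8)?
No (2 vertices have odd degree: {4, 7}; Eulerian circuit requires 0)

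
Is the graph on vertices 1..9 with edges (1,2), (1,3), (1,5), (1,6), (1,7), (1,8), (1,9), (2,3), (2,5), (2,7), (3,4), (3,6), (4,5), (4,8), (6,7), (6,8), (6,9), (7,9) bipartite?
No (odd cycle of length 3: 3 -> 1 -> 2 -> 3)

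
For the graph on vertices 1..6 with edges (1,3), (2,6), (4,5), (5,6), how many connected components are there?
2 (components: {1, 3}, {2, 4, 5, 6})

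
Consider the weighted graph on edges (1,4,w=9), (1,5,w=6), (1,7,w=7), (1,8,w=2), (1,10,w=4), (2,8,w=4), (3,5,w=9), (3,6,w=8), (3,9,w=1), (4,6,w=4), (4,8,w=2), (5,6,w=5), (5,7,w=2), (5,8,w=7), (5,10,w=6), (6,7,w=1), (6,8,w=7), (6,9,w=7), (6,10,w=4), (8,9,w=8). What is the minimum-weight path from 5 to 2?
11 (path: 5 -> 8 -> 2; weights 7 + 4 = 11)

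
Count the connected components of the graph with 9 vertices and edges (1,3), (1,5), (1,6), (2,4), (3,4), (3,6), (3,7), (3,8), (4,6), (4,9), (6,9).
1 (components: {1, 2, 3, 4, 5, 6, 7, 8, 9})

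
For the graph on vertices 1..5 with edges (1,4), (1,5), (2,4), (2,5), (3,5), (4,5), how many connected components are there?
1 (components: {1, 2, 3, 4, 5})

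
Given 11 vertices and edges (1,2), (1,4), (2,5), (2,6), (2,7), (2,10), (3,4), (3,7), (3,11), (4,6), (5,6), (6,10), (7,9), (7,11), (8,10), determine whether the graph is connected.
Yes (BFS from 1 visits [1, 2, 4, 5, 6, 7, 10, 3, 9, 11, 8] — all 11 vertices reached)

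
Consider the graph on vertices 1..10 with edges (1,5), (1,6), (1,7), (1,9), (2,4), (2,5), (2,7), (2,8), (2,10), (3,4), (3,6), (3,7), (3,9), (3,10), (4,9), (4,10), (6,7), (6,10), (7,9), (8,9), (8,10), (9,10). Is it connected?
Yes (BFS from 1 visits [1, 5, 6, 7, 9, 2, 3, 10, 4, 8] — all 10 vertices reached)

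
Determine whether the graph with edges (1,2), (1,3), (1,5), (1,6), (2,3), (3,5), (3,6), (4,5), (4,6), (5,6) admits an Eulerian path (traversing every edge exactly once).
Yes — and in fact it has an Eulerian circuit (the graph is connected and all 6 vertices have even degree)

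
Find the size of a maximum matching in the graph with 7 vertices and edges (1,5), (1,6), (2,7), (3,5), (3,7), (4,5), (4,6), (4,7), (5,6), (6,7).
3 (matching: (2,7), (3,5), (4,6); upper bound floor(n/2) = floor(7/2) = 3)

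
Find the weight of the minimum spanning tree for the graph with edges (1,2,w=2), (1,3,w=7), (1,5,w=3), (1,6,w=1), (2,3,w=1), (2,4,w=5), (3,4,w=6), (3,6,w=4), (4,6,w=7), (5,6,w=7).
12 (MST edges: (1,2,w=2), (1,5,w=3), (1,6,w=1), (2,3,w=1), (2,4,w=5); sum of weights 2 + 3 + 1 + 1 + 5 = 12)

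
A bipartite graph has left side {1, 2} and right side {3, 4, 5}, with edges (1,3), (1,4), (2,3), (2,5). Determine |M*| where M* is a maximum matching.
2 (matching: (1,4), (2,5); upper bound min(|L|,|R|) = min(2,3) = 2)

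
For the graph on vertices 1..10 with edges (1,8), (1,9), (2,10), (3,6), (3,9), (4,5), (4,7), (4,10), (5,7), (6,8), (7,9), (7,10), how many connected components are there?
1 (components: {1, 2, 3, 4, 5, 6, 7, 8, 9, 10})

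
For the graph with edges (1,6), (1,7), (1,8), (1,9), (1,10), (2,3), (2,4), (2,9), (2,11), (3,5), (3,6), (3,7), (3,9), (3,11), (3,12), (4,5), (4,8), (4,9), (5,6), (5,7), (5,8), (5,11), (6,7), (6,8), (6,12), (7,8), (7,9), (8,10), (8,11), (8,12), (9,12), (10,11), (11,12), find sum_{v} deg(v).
66 (handshake: sum of degrees = 2|E| = 2 x 33 = 66)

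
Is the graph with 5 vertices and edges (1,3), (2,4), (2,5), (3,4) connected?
Yes (BFS from 1 visits [1, 3, 4, 2, 5] — all 5 vertices reached)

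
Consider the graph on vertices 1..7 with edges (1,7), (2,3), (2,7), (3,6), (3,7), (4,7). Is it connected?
No, it has 2 components: {1, 2, 3, 4, 6, 7}, {5}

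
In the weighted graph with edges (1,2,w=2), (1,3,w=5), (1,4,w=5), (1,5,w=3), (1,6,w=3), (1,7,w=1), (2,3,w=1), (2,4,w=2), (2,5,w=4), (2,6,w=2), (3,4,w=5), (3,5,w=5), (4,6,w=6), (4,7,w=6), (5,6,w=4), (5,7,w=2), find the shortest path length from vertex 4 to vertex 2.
2 (path: 4 -> 2; weights 2 = 2)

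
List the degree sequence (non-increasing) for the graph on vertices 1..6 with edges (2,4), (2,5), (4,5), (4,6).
[3, 2, 2, 1, 0, 0] (degrees: deg(1)=0, deg(2)=2, deg(3)=0, deg(4)=3, deg(5)=2, deg(6)=1)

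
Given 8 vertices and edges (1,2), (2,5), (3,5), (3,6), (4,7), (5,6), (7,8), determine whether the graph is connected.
No, it has 2 components: {1, 2, 3, 5, 6}, {4, 7, 8}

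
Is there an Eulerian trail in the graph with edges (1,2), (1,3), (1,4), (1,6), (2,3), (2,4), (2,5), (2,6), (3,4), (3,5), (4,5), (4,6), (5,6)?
Yes (the graph is connected and exactly 2 vertices have odd degree: {2, 4}; any Eulerian path must start and end at those)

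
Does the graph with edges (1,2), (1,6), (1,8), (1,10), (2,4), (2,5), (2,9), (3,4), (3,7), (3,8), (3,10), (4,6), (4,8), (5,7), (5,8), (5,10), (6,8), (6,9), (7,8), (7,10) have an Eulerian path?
Yes — and in fact it has an Eulerian circuit (the graph is connected and all 10 vertices have even degree)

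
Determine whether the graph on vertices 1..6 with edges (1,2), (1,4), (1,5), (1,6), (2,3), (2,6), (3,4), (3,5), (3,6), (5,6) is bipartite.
No (odd cycle of length 3: 5 -> 1 -> 6 -> 5)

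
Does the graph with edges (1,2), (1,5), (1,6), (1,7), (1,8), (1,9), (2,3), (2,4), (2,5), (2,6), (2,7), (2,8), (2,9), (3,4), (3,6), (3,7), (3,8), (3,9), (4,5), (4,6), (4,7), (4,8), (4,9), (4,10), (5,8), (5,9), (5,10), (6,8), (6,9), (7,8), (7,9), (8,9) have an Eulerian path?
Yes — and in fact it has an Eulerian circuit (the graph is connected and all 10 vertices have even degree)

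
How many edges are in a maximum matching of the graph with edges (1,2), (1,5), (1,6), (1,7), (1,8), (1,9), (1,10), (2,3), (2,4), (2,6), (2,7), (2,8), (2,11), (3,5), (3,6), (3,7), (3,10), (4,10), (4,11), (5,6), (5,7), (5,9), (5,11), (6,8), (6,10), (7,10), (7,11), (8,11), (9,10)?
5 (matching: (1,9), (2,4), (5,11), (6,8), (7,10); upper bound floor(n/2) = floor(11/2) = 5)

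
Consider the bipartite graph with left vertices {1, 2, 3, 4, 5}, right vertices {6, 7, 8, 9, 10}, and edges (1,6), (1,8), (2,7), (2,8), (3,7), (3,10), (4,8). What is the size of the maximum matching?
4 (matching: (1,6), (2,7), (3,10), (4,8); upper bound min(|L|,|R|) = min(5,5) = 5)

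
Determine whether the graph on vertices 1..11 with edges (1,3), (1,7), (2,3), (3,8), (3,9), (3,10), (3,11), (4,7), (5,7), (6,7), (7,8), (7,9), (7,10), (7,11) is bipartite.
Yes. Partition: {1, 2, 4, 5, 6, 8, 9, 10, 11}, {3, 7}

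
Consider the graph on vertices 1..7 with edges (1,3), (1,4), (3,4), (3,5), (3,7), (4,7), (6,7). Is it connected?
No, it has 2 components: {1, 3, 4, 5, 6, 7}, {2}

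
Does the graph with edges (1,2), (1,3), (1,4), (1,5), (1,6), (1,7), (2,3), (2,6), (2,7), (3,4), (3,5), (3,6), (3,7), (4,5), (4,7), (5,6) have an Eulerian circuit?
Yes (the graph is connected and all 7 vertices have even degree)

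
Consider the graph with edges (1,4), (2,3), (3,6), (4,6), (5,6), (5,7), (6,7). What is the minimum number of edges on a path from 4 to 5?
2 (path: 4 -> 6 -> 5, 2 edges)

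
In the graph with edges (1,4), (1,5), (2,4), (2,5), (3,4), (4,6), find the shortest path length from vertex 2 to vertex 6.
2 (path: 2 -> 4 -> 6, 2 edges)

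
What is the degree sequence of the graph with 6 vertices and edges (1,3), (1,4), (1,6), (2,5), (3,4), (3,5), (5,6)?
[3, 3, 3, 2, 2, 1] (degrees: deg(1)=3, deg(2)=1, deg(3)=3, deg(4)=2, deg(5)=3, deg(6)=2)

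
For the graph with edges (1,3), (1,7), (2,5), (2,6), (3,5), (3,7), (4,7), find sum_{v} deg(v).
14 (handshake: sum of degrees = 2|E| = 2 x 7 = 14)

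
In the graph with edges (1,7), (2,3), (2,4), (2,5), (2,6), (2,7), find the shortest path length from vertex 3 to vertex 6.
2 (path: 3 -> 2 -> 6, 2 edges)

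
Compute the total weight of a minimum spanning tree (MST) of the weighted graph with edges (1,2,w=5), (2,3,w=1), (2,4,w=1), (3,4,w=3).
7 (MST edges: (1,2,w=5), (2,3,w=1), (2,4,w=1); sum of weights 5 + 1 + 1 = 7)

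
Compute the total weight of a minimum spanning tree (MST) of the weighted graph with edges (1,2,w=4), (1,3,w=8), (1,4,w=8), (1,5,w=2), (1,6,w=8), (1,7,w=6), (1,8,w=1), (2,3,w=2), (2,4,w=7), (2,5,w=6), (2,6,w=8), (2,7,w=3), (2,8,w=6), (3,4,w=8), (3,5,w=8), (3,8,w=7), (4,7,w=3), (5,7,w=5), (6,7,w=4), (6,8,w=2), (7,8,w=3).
16 (MST edges: (1,5,w=2), (1,8,w=1), (2,3,w=2), (2,7,w=3), (4,7,w=3), (6,8,w=2), (7,8,w=3); sum of weights 2 + 1 + 2 + 3 + 3 + 2 + 3 = 16)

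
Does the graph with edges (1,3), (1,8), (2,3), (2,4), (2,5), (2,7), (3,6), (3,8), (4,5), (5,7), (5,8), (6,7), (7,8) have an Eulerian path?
Yes — and in fact it has an Eulerian circuit (the graph is connected and all 8 vertices have even degree)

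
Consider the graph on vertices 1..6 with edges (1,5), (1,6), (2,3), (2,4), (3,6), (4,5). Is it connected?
Yes (BFS from 1 visits [1, 5, 6, 4, 3, 2] — all 6 vertices reached)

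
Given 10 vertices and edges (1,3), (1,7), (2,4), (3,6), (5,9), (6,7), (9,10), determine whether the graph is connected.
No, it has 4 components: {1, 3, 6, 7}, {2, 4}, {5, 9, 10}, {8}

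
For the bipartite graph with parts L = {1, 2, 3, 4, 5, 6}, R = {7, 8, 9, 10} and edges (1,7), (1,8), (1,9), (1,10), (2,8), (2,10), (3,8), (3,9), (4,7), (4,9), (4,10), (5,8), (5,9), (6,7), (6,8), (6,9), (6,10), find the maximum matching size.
4 (matching: (1,10), (2,8), (3,9), (4,7); upper bound min(|L|,|R|) = min(6,4) = 4)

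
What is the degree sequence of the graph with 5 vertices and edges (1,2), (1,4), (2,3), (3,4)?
[2, 2, 2, 2, 0] (degrees: deg(1)=2, deg(2)=2, deg(3)=2, deg(4)=2, deg(5)=0)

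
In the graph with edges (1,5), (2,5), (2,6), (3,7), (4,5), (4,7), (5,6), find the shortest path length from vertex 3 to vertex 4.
2 (path: 3 -> 7 -> 4, 2 edges)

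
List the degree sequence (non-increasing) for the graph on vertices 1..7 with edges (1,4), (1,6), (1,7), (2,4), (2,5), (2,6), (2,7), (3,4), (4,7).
[4, 4, 3, 3, 2, 1, 1] (degrees: deg(1)=3, deg(2)=4, deg(3)=1, deg(4)=4, deg(5)=1, deg(6)=2, deg(7)=3)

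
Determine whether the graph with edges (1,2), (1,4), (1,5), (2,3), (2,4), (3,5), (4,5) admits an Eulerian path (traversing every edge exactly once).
No (4 vertices have odd degree: {1, 2, 4, 5}; Eulerian path requires 0 or 2)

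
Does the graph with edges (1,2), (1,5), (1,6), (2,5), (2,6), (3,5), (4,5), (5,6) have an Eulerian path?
No (6 vertices have odd degree: {1, 2, 3, 4, 5, 6}; Eulerian path requires 0 or 2)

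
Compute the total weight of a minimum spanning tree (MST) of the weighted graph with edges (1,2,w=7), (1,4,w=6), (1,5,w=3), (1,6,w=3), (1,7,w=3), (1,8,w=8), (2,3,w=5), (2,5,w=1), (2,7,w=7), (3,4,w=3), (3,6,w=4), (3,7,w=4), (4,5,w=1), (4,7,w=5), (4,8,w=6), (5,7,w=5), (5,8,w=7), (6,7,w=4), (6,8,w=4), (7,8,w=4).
18 (MST edges: (1,5,w=3), (1,6,w=3), (1,7,w=3), (2,5,w=1), (3,4,w=3), (4,5,w=1), (6,8,w=4); sum of weights 3 + 3 + 3 + 1 + 3 + 1 + 4 = 18)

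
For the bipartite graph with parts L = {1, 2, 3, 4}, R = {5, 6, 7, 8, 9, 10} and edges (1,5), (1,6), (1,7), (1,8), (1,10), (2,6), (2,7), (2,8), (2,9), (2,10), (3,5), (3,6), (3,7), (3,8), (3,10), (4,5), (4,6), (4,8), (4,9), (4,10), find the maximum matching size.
4 (matching: (1,10), (2,9), (3,7), (4,8); upper bound min(|L|,|R|) = min(4,6) = 4)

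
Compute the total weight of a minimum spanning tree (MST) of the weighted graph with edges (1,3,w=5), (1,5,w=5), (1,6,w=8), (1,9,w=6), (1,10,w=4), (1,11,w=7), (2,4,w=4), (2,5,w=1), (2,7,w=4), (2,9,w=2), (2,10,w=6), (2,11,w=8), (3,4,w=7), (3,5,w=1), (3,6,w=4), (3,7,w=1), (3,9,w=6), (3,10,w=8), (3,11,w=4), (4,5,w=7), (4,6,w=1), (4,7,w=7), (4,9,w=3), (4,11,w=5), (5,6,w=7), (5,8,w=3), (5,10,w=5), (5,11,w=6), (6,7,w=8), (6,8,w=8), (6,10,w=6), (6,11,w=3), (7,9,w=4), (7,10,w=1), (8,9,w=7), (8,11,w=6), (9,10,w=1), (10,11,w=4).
19 (MST edges: (1,10,w=4), (2,5,w=1), (3,5,w=1), (3,7,w=1), (4,6,w=1), (4,9,w=3), (5,8,w=3), (6,11,w=3), (7,10,w=1), (9,10,w=1); sum of weights 4 + 1 + 1 + 1 + 1 + 3 + 3 + 3 + 1 + 1 = 19)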